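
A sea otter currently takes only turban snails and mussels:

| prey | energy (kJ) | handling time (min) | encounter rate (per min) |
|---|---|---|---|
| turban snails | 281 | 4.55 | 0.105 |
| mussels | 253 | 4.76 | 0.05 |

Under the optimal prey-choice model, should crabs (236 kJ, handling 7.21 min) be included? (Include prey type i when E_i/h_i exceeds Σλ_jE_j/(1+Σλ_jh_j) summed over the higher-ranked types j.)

Intake rate on the current diet: R = (0.105×281 + 0.05×253) / (1 + 0.105×4.55 + 0.05×4.76) = 42.16/1.716 = 24.57 kJ/min.
Profitability of crabs: 236/7.21 = 32.73 kJ/min.
32.73 > 24.57, so adding crabs raises the average — include it.

Yes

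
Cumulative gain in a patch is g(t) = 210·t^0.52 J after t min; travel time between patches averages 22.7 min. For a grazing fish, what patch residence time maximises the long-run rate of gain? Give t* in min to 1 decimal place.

Maximise g(t)/(T+t): set derivative to zero → g'(t)(T+t) = g(t).
g'(t) = 0.52·210·t^-0.48. Setting 0.52·210·t^-0.48 = 210·t^0.52/(22.7+t) gives 0.52(22.7+t) = t, so 0.48·t = 0.52×22.7.
t* = 0.52×22.7/0.48 = 24.59 min.

24.6 min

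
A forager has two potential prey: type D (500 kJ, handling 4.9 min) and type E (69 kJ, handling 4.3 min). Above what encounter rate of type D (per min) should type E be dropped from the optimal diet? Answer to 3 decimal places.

0.038 per min

The zero-one rule: include type E iff E₂/h₂ > λE₁/(1+λh₁). Equality gives the switch point.
λE₁h₂ = E₂ + λE₂h₁ ⇒ λ = E₂/(E₁h₂ − E₂h₁) = 69/(2150 − 338.1) = 0.03808 per min.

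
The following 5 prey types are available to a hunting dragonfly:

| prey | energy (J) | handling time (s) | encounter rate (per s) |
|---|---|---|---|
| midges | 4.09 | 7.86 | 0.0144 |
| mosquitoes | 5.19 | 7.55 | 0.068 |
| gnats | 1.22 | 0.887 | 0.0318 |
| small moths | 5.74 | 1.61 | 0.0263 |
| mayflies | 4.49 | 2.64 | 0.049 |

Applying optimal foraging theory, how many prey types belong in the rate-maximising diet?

5

E/h in descending order: small moths 3.57, mayflies 1.7, gnats 1.38, mosquitoes 0.687, midges 0.52 J/s. The optimal diet is the largest prefix of this list for which every included type satisfies E_i/h_i > R on the types above it.
Rate on top 1: 0.1448. mayflies: 1.7 > 0.1448 → include.
Rate on top 2: 0.3166. gnats: 1.38 > 0.3166 → include.
Rate on top 3: 0.3415. mosquitoes: 0.687 > 0.3415 → include.
Rate on top 4: 0.4452. midges: 0.52 > 0.4452 → include.
Optimal diet: small moths, mayflies, gnats, mosquitoes, midges — 5 of 5 types.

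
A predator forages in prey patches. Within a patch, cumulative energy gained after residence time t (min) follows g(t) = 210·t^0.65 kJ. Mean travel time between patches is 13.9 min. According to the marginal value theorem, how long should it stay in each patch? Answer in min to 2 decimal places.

By the marginal value theorem, leave when the instantaneous gain rate g'(t) equals the habitat-wide average g(t)/(T + t).
g'(t) = 0.65·210·t^-0.35. Setting 0.65·210·t^-0.35 = 210·t^0.65/(13.9+t) gives 0.65(13.9+t) = t, so 0.35·t = 0.65×13.9.
t* = 0.65×13.9/0.35 = 25.81 min.

25.81 min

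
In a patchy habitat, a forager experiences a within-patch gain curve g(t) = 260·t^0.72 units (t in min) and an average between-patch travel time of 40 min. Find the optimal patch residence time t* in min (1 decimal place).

By the marginal value theorem, leave when the instantaneous gain rate g'(t) equals the habitat-wide average g(t)/(T + t).
g'(t) = 0.72·260·t^-0.28. Setting 0.72·260·t^-0.28 = 260·t^0.72/(40+t) gives 0.72(40+t) = t, so 0.28·t = 0.72×40.
t* = 0.72×40/0.28 = 102.9 min.

102.9 min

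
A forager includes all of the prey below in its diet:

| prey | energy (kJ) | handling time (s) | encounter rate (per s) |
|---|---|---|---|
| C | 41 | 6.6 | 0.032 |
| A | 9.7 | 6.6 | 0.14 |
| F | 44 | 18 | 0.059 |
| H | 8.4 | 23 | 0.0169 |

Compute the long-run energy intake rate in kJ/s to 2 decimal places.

1.51 kJ/s

Energy encountered per unit search time: 0.032×41 + 0.14×9.7 + 0.059×44 + 0.0169×8.4 = 5.408 kJ/s.
Handling time per unit search time: 0.032×6.6 + 0.14×6.6 + 0.059×18 + 0.0169×23 = 2.586.
Rate = 5.408/(1 + 2.586) = 1.508 kJ/s.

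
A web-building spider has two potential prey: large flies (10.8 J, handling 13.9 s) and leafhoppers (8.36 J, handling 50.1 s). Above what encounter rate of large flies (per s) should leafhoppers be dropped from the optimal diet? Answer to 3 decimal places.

Drop leafhoppers once their profitability E₂/h₂ falls below the rate achievable on large flies alone: E₂/h₂ = λE₁/(1 + λh₁).
Solve for λ: λE₁h₂ = E₂(1 + λh₁) → λ(E₁h₂ − E₂h₁) = E₂ → λ = E₂/(E₁h₂ − E₂h₁).
λ = 8.36/(10.8×50.1 − 8.36×13.9) = 8.36/424.9 = 0.01968 per s.

0.020 per s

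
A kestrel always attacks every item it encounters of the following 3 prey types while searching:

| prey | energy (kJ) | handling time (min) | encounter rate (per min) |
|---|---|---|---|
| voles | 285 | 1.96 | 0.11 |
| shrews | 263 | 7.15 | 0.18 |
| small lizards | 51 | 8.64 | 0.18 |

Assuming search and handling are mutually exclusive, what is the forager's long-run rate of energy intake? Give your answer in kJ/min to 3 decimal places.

21.655 kJ/min

R = Σλ_iE_i / (1 + Σλ_ih_i)
Numerator: 0.11×285 + 0.18×263 + 0.18×51 = 87.87
Denominator: 1 + 0.11×1.96 + 0.18×7.15 + 0.18×8.64 = 4.058
R = 87.87/4.058 = 21.65 kJ/min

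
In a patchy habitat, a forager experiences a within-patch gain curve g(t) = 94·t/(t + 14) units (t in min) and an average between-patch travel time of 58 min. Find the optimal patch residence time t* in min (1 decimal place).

By the marginal value theorem, leave when the instantaneous gain rate g'(t) equals the habitat-wide average g(t)/(T + t).
g'(t) = 94·14/(t + 14)². Setting 94·14/(t+14)² = 94t/[(t+14)(58+t)] gives 14(58+t) = t(t+14), so t² = 14×58 = 812.
t* = √812 = 28.5 min.

28.5 min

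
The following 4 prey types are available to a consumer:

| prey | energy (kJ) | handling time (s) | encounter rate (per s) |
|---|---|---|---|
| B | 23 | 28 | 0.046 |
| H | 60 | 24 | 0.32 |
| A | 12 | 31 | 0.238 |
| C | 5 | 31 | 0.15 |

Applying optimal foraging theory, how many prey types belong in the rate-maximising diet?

Profitabilities (E/h, kJ/s): H 2.5, B 0.821, A 0.387, C 0.161. Add prey in this order while the next type's profitability exceeds the intake rate on those already taken.
Rate on top 1: 2.212. B: 0.821 < 2.212 → exclude; stop.
Optimal diet: H — 1 of 4 types.

1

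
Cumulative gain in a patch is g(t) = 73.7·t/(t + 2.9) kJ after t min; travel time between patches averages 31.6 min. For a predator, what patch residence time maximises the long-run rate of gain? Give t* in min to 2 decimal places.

Maximise g(t)/(T+t): set derivative to zero → g'(t)(T+t) = g(t).
g'(t) = 73.7·2.9/(t + 2.9)². Setting 73.7·2.9/(t+2.9)² = 73.7t/[(t+2.9)(31.6+t)] gives 2.9(31.6+t) = t(t+2.9), so t² = 2.9×31.6 = 91.64.
t* = √91.64 = 9.573 min.

9.57 min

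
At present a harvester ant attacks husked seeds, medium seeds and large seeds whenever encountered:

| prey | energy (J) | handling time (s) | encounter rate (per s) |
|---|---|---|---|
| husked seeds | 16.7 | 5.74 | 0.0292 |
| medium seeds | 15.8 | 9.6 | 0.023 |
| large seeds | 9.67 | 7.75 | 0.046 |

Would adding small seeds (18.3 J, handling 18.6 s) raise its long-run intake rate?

On husked seeds, medium seeds and large seeds alone, R = ΣλE/(1+Σλh) = 1.296/1.745 = 0.7427 J/s.
Profitability of small seeds: 18.3/18.6 = 0.9839 J/s.
0.9839 > 0.7427, so adding small seeds raises the average — include it.

Yes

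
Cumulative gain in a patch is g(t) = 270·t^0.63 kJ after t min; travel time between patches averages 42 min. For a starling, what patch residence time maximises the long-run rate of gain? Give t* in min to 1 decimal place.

71.5 min

By the marginal value theorem, leave when the instantaneous gain rate g'(t) equals the habitat-wide average g(t)/(T + t).
g'(t) = 0.63·270·t^-0.37. Setting 0.63·270·t^-0.37 = 270·t^0.63/(42+t) gives 0.63(42+t) = t, so 0.37·t = 0.63×42.
t* = 0.63×42/0.37 = 71.51 min.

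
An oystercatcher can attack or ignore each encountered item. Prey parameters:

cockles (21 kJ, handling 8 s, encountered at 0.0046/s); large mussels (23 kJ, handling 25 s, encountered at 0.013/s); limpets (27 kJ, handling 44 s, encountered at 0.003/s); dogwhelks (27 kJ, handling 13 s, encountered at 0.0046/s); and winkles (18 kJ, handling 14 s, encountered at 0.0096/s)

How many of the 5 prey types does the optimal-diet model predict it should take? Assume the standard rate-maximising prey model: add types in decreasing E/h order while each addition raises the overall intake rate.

5

Profitabilities (E/h, kJ/s): cockles 2.62, dogwhelks 2.08, winkles 1.29, large mussels 0.92, limpets 0.614. Add prey in this order while the next type's profitability exceeds the intake rate on those already taken.
Rate on top 1: 0.09317. dogwhelks: 2.08 > 0.09317 → include.
Rate on top 2: 0.2013. winkles: 1.29 > 0.2013 → include.
Rate on top 3: 0.3197. large mussels: 0.92 > 0.3197 → include.
Rate on top 4: 0.4451. limpets: 0.614 > 0.4451 → include.
Optimal diet: cockles, dogwhelks, winkles, large mussels, limpets — 5 of 5 types.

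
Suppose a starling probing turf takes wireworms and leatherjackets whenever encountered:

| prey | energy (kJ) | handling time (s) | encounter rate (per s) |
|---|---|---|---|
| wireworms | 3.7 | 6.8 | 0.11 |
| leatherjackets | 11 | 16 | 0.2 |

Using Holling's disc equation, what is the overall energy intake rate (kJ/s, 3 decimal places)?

Energy encountered per unit search time: 0.11×3.7 + 0.2×11 = 2.607 kJ/s.
Handling time per unit search time: 0.11×6.8 + 0.2×16 = 3.948.
Rate = 2.607/(1 + 3.948) = 0.5269 kJ/s.

0.527 kJ/s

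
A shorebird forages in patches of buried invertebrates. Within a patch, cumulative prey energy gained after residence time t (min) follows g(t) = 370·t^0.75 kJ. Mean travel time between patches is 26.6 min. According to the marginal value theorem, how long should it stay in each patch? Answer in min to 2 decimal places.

79.80 min

Maximise g(t)/(T+t): set derivative to zero → g'(t)(T+t) = g(t).
g'(t) = 0.75·370·t^-0.25. Setting 0.75·370·t^-0.25 = 370·t^0.75/(26.6+t) gives 0.75(26.6+t) = t, so 0.25·t = 0.75×26.6.
t* = 0.75×26.6/0.25 = 79.8 min.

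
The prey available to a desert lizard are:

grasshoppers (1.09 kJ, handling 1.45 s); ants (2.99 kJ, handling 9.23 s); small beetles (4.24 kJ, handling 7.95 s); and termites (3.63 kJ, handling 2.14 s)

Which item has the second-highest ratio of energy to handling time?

In descending order of E/h:
termites: 3.63/2.14 = 1.7 kJ/s
grasshoppers: 1.09/1.45 = 0.752 kJ/s
small beetles: 4.24/7.95 = 0.533 kJ/s
ants: 2.99/9.23 = 0.324 kJ/s

grasshoppers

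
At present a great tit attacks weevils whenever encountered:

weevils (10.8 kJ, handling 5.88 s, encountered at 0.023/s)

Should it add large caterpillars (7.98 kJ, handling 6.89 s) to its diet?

Current rate: (0.023×10.8)/(1 + 0.023×5.88) = 0.2188 kJ/s.
Profitability of large caterpillars: 7.98/6.89 = 1.158 kJ/s.
1.158 > 0.2188, so adding large caterpillars raises the average — include it.

Yes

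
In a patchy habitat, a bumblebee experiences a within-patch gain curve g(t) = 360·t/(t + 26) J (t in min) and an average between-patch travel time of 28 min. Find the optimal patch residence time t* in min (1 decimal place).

27.0 min

Maximise g(t)/(T+t): set derivative to zero → g'(t)(T+t) = g(t).
g'(t) = 360·26/(t + 26)². Setting 360·26/(t+26)² = 360t/[(t+26)(28+t)] gives 26(28+t) = t(t+26), so t² = 26×28 = 728.
t* = √728 = 26.98 min.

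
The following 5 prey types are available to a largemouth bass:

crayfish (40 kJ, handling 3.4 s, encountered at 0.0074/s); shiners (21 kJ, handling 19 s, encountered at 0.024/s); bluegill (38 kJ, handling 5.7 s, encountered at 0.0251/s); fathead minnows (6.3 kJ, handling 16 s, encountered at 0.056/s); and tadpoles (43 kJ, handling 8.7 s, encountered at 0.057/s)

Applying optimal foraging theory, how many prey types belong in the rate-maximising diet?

Profitabilities (E/h, kJ/s): crayfish 11.8, bluegill 6.67, tadpoles 4.94, shiners 1.11, fathead minnows 0.394. Add prey in this order while the next type's profitability exceeds the intake rate on those already taken.
Rate on top 1: 0.2887. bluegill: 6.67 > 0.2887 → include.
Rate on top 2: 1.07. tadpoles: 4.94 > 1.07 → include.
Rate on top 3: 2.224. shiners: 1.11 < 2.224 → exclude; stop.
Optimal diet: crayfish, bluegill, tadpoles — 3 of 5 types.

3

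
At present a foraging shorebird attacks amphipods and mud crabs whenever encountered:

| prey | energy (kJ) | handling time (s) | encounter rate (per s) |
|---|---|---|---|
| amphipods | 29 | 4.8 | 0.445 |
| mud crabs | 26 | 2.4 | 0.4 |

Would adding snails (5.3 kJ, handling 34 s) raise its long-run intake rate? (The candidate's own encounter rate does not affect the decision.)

Intake rate on the current diet: R = (0.445×29 + 0.4×26) / (1 + 0.445×4.8 + 0.4×2.4) = 23.3/4.096 = 5.69 kJ/s.
snails: E/h = 5.3/34 = 0.1559 kJ/s.
0.1559 < 5.69, so adding snails would lower the average — exclude it.

No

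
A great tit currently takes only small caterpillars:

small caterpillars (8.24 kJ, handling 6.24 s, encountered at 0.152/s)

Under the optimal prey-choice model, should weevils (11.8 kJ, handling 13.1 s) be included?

Yes

Intake rate on the current diet: R = (0.152×8.24) / (1 + 0.152×6.24) = 1.252/1.948 = 0.6428 kJ/s.
Profitability of weevils: 11.8/13.1 = 0.9008 kJ/s.
0.9008 > 0.6428, so adding weevils raises the average — include it.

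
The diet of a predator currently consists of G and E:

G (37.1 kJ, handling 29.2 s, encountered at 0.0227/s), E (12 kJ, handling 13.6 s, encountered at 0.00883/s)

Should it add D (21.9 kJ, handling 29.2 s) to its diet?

Yes

Current rate: (0.0227×37.1 + 0.00883×12)/(1 + 0.0227×29.2 + 0.00883×13.6) = 0.5318 kJ/s.
D: E/h = 21.9/29.2 = 0.75 kJ/s.
Since 0.75 > R, including D increases the long-run rate.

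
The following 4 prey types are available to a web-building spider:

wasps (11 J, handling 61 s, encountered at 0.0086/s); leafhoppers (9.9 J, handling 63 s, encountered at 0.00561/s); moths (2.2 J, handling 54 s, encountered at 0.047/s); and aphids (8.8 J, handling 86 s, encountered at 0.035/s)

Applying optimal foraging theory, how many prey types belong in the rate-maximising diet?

Profitabilities (E/h, J/s): wasps 0.18, leafhoppers 0.157, aphids 0.102, moths 0.0407. Add prey in this order while the next type's profitability exceeds the intake rate on those already taken.
Rate on top 1: 0.06205. leafhoppers: 0.157 > 0.06205 → include.
Rate on top 2: 0.07994. aphids: 0.102 > 0.07994 → include.
Rate on top 3: 0.09373. moths: 0.0407 < 0.09373 → exclude; stop.
Optimal diet: wasps, leafhoppers, aphids — 3 of 4 types.

3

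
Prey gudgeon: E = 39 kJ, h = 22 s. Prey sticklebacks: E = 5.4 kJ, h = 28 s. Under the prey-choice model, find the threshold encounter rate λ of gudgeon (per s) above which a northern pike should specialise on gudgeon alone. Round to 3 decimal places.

At the threshold, the rate on gudgeon alone equals the profitability of sticklebacks: λ·39/(1 + λ·22) = 5.4/28 = 0.1929.
Rearranging, λ(39 − 0.1929×22) = 0.1929, so λ = 0.1929/34.76 = 0.005549 per s.

0.006 per s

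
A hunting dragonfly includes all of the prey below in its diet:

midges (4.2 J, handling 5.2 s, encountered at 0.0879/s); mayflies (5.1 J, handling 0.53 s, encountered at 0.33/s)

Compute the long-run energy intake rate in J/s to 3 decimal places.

Energy encountered per unit search time: 0.0879×4.2 + 0.33×5.1 = 2.052 J/s.
Handling time per unit search time: 0.0879×5.2 + 0.33×0.53 = 0.632.
Rate = 2.052/(1 + 0.632) = 1.257 J/s.

1.257 J/s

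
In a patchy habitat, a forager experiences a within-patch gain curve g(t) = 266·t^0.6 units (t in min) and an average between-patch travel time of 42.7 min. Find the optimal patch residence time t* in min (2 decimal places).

64.05 min

Optimal t* satisfies g'(t*) = g(t*)/(T + t*).
g'(t) = 0.6·266·t^-0.4. Setting 0.6·266·t^-0.4 = 266·t^0.6/(42.7+t) gives 0.6(42.7+t) = t, so 0.40·t = 0.6×42.7.
t* = 0.6×42.7/0.40 = 64.05 min.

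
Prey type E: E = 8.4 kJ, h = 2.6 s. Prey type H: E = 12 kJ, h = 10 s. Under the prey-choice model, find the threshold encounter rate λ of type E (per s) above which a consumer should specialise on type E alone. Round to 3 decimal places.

Drop type H once their profitability E₂/h₂ falls below the rate achievable on type E alone: E₂/h₂ = λE₁/(1 + λh₁).
Solve for λ: λE₁h₂ = E₂(1 + λh₁) → λ(E₁h₂ − E₂h₁) = E₂ → λ = E₂/(E₁h₂ − E₂h₁).
λ = 12/(8.4×10 − 12×2.6) = 12/52.8 = 0.2273 per s.

0.227 per s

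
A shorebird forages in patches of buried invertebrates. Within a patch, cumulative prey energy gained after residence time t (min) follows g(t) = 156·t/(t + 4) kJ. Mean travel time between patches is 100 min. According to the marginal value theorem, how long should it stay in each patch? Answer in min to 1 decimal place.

Maximise g(t)/(T+t): set derivative to zero → g'(t)(T+t) = g(t).
g'(t) = 156·4/(t + 4)². Setting 156·4/(t+4)² = 156t/[(t+4)(100+t)] gives 4(100+t) = t(t+4), so t² = 4×100 = 400.
t* = √400 = 20 min.

20.0 min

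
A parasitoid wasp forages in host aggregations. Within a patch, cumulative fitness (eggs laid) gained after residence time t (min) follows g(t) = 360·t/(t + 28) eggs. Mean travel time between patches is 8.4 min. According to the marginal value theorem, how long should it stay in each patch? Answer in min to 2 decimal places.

15.34 min

By the marginal value theorem, leave when the instantaneous gain rate g'(t) equals the habitat-wide average g(t)/(T + t).
g'(t) = 360·28/(t + 28)². Setting 360·28/(t+28)² = 360t/[(t+28)(8.4+t)] gives 28(8.4+t) = t(t+28), so t² = 28×8.4 = 235.2.
t* = √235.2 = 15.34 min.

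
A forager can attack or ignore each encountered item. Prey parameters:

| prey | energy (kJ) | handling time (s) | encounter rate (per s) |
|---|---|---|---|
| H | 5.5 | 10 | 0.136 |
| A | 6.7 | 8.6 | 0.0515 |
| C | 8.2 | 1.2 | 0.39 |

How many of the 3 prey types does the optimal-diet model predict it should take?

1

Rank by E/h (kJ/s): C 6.83, A 0.779, H 0.55. Include each in turn until the next type's E/h falls below the running intake rate.
Rate on top 1: 2.178. A: 0.779 < 2.178 → exclude; stop.
Optimal diet: C — 1 of 3 types.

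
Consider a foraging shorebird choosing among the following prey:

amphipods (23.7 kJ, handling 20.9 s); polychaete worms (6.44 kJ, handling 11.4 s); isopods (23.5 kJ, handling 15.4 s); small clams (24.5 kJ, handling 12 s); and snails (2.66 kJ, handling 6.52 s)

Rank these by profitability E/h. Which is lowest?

In descending order of E/h:
small clams: 24.5/12 = 2.04 kJ/s
isopods: 23.5/15.4 = 1.53 kJ/s
amphipods: 23.7/20.9 = 1.13 kJ/s
polychaete worms: 6.44/11.4 = 0.565 kJ/s
snails: 2.66/6.52 = 0.408 kJ/s

snails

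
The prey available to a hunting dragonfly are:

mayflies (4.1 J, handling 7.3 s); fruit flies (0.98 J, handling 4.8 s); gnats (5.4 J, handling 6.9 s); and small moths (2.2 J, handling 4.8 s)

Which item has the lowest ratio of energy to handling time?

In descending order of E/h:
gnats: 5.4/6.9 = 0.783 J/s
mayflies: 4.1/7.3 = 0.562 J/s
small moths: 2.2/4.8 = 0.458 J/s
fruit flies: 0.98/4.8 = 0.204 J/s

fruit flies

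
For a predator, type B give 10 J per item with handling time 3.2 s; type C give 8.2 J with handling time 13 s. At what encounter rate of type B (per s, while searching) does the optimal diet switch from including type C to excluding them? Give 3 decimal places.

0.079 per s

Drop type C once their profitability E₂/h₂ falls below the rate achievable on type B alone: E₂/h₂ = λE₁/(1 + λh₁).
Solve for λ: λE₁h₂ = E₂(1 + λh₁) → λ(E₁h₂ − E₂h₁) = E₂ → λ = E₂/(E₁h₂ − E₂h₁).
λ = 8.2/(10×13 − 8.2×3.2) = 8.2/103.8 = 0.07903 per s.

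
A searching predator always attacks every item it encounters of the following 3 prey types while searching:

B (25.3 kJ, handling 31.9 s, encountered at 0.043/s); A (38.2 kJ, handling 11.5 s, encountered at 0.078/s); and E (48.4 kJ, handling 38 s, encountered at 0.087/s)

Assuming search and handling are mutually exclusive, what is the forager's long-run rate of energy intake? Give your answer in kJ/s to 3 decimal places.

Energy encountered per unit search time: 0.043×25.3 + 0.078×38.2 + 0.087×48.4 = 8.278 kJ/s.
Handling time per unit search time: 0.043×31.9 + 0.078×11.5 + 0.087×38 = 5.575.
Rate = 8.278/(1 + 5.575) = 1.259 kJ/s.

1.259 kJ/s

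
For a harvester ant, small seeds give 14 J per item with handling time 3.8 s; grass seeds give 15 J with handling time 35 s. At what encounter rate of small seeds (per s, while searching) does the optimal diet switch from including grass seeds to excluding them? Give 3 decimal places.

At the threshold, the rate on small seeds alone equals the profitability of grass seeds: λ·14/(1 + λ·3.8) = 15/35 = 0.4286.
Rearranging, λ(14 − 0.4286×3.8) = 0.4286, so λ = 0.4286/12.37 = 0.03464 per s.

0.035 per s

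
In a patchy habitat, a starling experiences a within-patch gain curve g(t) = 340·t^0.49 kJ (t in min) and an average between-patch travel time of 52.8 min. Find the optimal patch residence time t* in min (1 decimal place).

Optimal t* satisfies g'(t*) = g(t*)/(T + t*).
g'(t) = 0.49·340·t^-0.51. Setting 0.49·340·t^-0.51 = 340·t^0.49/(52.8+t) gives 0.49(52.8+t) = t, so 0.51·t = 0.49×52.8.
t* = 0.49×52.8/0.51 = 50.73 min.

50.7 min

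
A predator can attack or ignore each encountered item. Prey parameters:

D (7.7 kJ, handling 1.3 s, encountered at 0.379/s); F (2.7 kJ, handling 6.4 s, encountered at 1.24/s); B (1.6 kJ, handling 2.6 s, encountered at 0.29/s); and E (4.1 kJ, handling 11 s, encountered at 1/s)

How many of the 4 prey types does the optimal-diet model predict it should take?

Profitabilities (E/h, kJ/s): D 5.92, B 0.615, F 0.422, E 0.373. Add prey in this order while the next type's profitability exceeds the intake rate on those already taken.
Rate on top 1: 1.955. B: 0.615 < 1.955 → exclude; stop.
Optimal diet: D — 1 of 4 types.

1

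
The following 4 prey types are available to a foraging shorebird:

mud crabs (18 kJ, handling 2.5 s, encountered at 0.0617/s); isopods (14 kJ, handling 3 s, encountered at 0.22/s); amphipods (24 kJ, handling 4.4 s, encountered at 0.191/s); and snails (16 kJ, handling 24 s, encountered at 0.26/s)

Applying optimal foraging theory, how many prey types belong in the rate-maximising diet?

Rank by E/h (kJ/s): mud crabs 7.2, amphipods 5.45, isopods 4.67, snails 0.667. Include each in turn until the next type's E/h falls below the running intake rate.
Rate on top 1: 0.9622. amphipods: 5.45 > 0.9622 → include.
Rate on top 2: 2.855. isopods: 4.67 > 2.855 → include.
Rate on top 3: 3.305. snails: 0.667 < 3.305 → exclude; stop.
Optimal diet: mud crabs, amphipods, isopods — 3 of 4 types.

3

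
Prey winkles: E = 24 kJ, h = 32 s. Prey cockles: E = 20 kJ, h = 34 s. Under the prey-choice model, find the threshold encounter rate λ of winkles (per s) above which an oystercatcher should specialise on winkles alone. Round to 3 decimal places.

0.114 per s

At the threshold, the rate on winkles alone equals the profitability of cockles: λ·24/(1 + λ·32) = 20/34 = 0.5882.
Rearranging, λ(24 − 0.5882×32) = 0.5882, so λ = 0.5882/5.176 = 0.1136 per s.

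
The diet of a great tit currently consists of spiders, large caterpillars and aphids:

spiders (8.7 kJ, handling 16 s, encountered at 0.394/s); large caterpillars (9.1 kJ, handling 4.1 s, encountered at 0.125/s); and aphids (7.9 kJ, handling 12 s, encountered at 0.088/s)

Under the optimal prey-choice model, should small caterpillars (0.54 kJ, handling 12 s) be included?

No

On spiders, large caterpillars and aphids alone, R = ΣλE/(1+Σλh) = 5.261/8.873 = 0.5929 kJ/s.
small caterpillars: E/h = 0.54/12 = 0.045 kJ/s.
0.045 < 0.5929, so adding small caterpillars would lower the average — exclude it.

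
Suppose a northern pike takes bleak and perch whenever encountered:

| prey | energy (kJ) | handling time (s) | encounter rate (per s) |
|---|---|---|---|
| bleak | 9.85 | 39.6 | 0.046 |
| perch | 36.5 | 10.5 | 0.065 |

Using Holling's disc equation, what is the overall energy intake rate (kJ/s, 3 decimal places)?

0.806 kJ/s

Energy encountered per unit search time: 0.046×9.85 + 0.065×36.5 = 2.826 kJ/s.
Handling time per unit search time: 0.046×39.6 + 0.065×10.5 = 2.504.
Rate = 2.826/(1 + 2.504) = 0.8064 kJ/s.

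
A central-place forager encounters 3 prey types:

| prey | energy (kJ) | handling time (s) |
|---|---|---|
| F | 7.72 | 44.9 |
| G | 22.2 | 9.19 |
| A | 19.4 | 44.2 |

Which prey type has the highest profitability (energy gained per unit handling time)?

Profitability E/h (kJ/s): F = 7.72/44.9 = 0.172, G = 22.2/9.19 = 2.42, A = 19.4/44.2 = 0.439.
Ranked: G > A > F.

G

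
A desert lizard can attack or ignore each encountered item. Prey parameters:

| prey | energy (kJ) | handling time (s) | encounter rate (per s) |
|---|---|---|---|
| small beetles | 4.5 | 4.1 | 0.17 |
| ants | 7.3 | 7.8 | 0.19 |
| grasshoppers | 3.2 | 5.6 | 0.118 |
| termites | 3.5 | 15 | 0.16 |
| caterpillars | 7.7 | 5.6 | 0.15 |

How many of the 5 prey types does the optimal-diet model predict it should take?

3

Rank by E/h (kJ/s): caterpillars 1.38, small beetles 1.1, ants 0.936, grasshoppers 0.571, termites 0.233. Include each in turn until the next type's E/h falls below the running intake rate.
Rate on top 1: 0.6277. small beetles: 1.1 > 0.6277 → include.
Rate on top 2: 0.7568. ants: 0.936 > 0.7568 → include.
Rate on top 3: 0.8228. grasshoppers: 0.571 < 0.8228 → exclude; stop.
Optimal diet: caterpillars, small beetles, ants — 3 of 5 types.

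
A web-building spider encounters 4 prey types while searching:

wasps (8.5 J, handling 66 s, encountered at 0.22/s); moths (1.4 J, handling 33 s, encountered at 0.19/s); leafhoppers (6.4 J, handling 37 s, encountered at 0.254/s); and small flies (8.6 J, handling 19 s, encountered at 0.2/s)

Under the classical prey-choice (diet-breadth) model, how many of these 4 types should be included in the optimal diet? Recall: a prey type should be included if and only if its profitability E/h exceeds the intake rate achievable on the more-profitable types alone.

Profitabilities (E/h, J/s): small flies 0.453, leafhoppers 0.173, wasps 0.129, moths 0.0424. Add prey in this order while the next type's profitability exceeds the intake rate on those already taken.
Rate on top 1: 0.3583. leafhoppers: 0.173 < 0.3583 → exclude; stop.
Optimal diet: small flies — 1 of 4 types.

1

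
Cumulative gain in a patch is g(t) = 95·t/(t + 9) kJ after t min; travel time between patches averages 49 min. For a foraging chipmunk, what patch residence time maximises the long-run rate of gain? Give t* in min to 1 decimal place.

21.0 min

Maximise g(t)/(T+t): set derivative to zero → g'(t)(T+t) = g(t).
g'(t) = 95·9/(t + 9)². Setting 95·9/(t+9)² = 95t/[(t+9)(49+t)] gives 9(49+t) = t(t+9), so t² = 9×49 = 441.
t* = √441 = 21 min.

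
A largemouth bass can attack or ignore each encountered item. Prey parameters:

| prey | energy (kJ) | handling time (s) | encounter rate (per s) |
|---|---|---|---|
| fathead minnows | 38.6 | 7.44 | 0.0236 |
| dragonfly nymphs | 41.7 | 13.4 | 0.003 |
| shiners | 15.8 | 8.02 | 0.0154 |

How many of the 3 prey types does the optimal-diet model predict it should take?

Profitabilities (E/h, kJ/s): fathead minnows 5.19, dragonfly nymphs 3.11, shiners 1.97. Add prey in this order while the next type's profitability exceeds the intake rate on those already taken.
Rate on top 1: 0.7749. dragonfly nymphs: 3.11 > 0.7749 → include.
Rate on top 2: 0.8522. shiners: 1.97 > 0.8522 → include.
Optimal diet: fathead minnows, dragonfly nymphs, shiners — 3 of 3 types.

3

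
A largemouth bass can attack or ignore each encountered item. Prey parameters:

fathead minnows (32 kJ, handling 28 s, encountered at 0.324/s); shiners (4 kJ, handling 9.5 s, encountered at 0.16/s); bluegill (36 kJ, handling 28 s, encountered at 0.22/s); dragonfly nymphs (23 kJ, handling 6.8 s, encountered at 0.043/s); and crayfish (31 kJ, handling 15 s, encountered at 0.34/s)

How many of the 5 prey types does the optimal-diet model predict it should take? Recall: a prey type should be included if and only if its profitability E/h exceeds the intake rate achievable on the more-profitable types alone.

Profitabilities (E/h, kJ/s): dragonfly nymphs 3.38, crayfish 2.07, bluegill 1.29, fathead minnows 1.14, shiners 0.421. Add prey in this order while the next type's profitability exceeds the intake rate on those already taken.
Rate on top 1: 0.7652. crayfish: 2.07 > 0.7652 → include.
Rate on top 2: 1.804. bluegill: 1.29 < 1.804 → exclude; stop.
Optimal diet: dragonfly nymphs, crayfish — 2 of 5 types.

2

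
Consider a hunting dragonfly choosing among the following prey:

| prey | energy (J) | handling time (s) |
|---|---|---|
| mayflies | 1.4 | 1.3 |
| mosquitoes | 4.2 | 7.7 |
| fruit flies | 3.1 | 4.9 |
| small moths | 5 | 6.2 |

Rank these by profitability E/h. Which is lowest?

mosquitoes

Profitability E/h (J/s): mayflies = 1.4/1.3 = 1.08, mosquitoes = 4.2/7.7 = 0.545, fruit flies = 3.1/4.9 = 0.633, small moths = 5/6.2 = 0.806.
Ranked: mayflies > small moths > fruit flies > mosquitoes.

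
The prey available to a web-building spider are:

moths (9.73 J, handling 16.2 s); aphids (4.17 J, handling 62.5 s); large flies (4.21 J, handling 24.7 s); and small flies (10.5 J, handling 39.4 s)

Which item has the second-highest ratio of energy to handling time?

small flies

In descending order of E/h:
moths: 9.73/16.2 = 0.601 J/s
small flies: 10.5/39.4 = 0.266 J/s
large flies: 4.21/24.7 = 0.17 J/s
aphids: 4.17/62.5 = 0.0667 J/s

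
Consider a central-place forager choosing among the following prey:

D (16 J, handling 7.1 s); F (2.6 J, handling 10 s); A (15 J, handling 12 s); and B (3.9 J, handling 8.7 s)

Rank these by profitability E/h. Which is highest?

In descending order of E/h:
D: 16/7.1 = 2.25 J/s
A: 15/12 = 1.25 J/s
B: 3.9/8.7 = 0.448 J/s
F: 2.6/10 = 0.26 J/s

D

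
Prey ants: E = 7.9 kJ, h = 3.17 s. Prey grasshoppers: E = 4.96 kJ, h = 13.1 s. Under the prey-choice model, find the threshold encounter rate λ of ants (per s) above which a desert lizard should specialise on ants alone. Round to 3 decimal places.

Drop grasshoppers once their profitability E₂/h₂ falls below the rate achievable on ants alone: E₂/h₂ = λE₁/(1 + λh₁).
Solve for λ: λE₁h₂ = E₂(1 + λh₁) → λ(E₁h₂ − E₂h₁) = E₂ → λ = E₂/(E₁h₂ − E₂h₁).
λ = 4.96/(7.9×13.1 − 4.96×3.17) = 4.96/87.77 = 0.05651 per s.

0.057 per s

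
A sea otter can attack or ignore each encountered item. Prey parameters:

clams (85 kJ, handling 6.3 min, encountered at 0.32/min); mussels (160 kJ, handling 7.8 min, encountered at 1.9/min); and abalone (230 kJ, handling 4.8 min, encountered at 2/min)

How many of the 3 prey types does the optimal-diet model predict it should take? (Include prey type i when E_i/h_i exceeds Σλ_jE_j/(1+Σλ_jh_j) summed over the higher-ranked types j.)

Rank by E/h (kJ/min): abalone 47.9, mussels 20.5, clams 13.5. Include each in turn until the next type's E/h falls below the running intake rate.
Rate on top 1: 43.4. mussels: 20.5 < 43.4 → exclude; stop.
Optimal diet: abalone — 1 of 3 types.

1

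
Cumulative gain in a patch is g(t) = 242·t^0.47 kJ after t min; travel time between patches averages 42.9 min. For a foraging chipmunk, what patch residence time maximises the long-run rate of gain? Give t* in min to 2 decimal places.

38.04 min

Maximise g(t)/(T+t): set derivative to zero → g'(t)(T+t) = g(t).
g'(t) = 0.47·242·t^-0.53. Setting 0.47·242·t^-0.53 = 242·t^0.47/(42.9+t) gives 0.47(42.9+t) = t, so 0.53·t = 0.47×42.9.
t* = 0.47×42.9/0.53 = 38.04 min.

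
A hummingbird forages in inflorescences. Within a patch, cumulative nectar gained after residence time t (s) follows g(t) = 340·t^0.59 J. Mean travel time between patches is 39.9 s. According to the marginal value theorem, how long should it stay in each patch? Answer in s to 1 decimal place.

57.4 s

Optimal t* satisfies g'(t*) = g(t*)/(T + t*).
g'(t) = 0.59·340·t^-0.41. Setting 0.59·340·t^-0.41 = 340·t^0.59/(39.9+t) gives 0.59(39.9+t) = t, so 0.41·t = 0.59×39.9.
t* = 0.59×39.9/0.41 = 57.42 s.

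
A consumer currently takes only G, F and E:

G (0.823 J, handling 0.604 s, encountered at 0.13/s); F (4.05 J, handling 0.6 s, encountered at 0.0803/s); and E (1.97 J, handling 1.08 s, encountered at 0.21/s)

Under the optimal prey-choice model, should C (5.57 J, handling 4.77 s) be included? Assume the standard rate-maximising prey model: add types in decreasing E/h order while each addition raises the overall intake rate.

Yes

On G, F and E alone, R = ΣλE/(1+Σλh) = 0.8459/1.353 = 0.625 J/s.
Profitability of C: 5.57/4.77 = 1.168 J/s.
Since 1.168 > R, including C increases the long-run rate.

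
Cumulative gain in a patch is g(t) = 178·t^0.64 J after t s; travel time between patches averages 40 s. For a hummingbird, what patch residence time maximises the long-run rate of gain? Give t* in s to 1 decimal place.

71.1 s

Optimal t* satisfies g'(t*) = g(t*)/(T + t*).
g'(t) = 0.64·178·t^-0.36. Setting 0.64·178·t^-0.36 = 178·t^0.64/(40+t) gives 0.64(40+t) = t, so 0.36·t = 0.64×40.
t* = 0.64×40/0.36 = 71.11 s.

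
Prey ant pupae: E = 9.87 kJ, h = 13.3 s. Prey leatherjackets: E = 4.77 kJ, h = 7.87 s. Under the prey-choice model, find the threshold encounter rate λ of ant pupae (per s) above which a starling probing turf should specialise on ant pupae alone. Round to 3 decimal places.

At the threshold, the rate on ant pupae alone equals the profitability of leatherjackets: λ·9.87/(1 + λ·13.3) = 4.77/7.87 = 0.6061.
Rearranging, λ(9.87 − 0.6061×13.3) = 0.6061, so λ = 0.6061/1.809 = 0.3351 per s.

0.335 per s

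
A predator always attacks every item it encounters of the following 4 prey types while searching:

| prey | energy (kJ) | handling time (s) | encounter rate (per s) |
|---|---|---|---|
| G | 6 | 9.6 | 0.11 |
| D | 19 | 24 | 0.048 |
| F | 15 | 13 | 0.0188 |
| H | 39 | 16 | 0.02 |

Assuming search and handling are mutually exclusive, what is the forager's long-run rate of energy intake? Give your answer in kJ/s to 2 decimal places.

R = (0.11×6 + 0.048×19 + 0.0188×15 + 0.02×39) / (1 + 0.11×9.6 + 0.048×24 + 0.0188×13 + 0.02×16) = 2.634/3.772 = 0.6982 kJ/s.

0.70 kJ/s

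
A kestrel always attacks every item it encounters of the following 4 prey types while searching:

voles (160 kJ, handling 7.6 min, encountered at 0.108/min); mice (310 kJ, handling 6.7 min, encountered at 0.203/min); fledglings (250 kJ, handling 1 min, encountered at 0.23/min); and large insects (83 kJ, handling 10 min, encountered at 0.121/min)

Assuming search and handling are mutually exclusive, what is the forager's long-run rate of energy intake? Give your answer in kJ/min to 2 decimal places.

Energy encountered per unit search time: 0.108×160 + 0.203×310 + 0.23×250 + 0.121×83 = 147.8 kJ/min.
Handling time per unit search time: 0.108×7.6 + 0.203×6.7 + 0.23×1 + 0.121×10 = 3.621.
Rate = 147.8/(1 + 3.621) = 31.97 kJ/min.

31.97 kJ/min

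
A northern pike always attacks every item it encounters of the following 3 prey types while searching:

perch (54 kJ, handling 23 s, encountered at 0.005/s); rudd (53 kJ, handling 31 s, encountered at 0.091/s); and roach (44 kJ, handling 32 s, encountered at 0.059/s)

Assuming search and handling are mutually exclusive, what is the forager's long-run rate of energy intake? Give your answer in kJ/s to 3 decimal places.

1.320 kJ/s

R = Σλ_iE_i / (1 + Σλ_ih_i)
Numerator: 0.005×54 + 0.091×53 + 0.059×44 = 7.689
Denominator: 1 + 0.005×23 + 0.091×31 + 0.059×32 = 5.824
R = 7.689/5.824 = 1.32 kJ/s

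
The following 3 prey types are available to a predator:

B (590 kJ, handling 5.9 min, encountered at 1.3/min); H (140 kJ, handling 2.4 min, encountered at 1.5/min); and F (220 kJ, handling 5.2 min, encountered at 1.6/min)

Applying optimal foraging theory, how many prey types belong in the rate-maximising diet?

1

Rank by E/h (kJ/min): B 100, H 58.3, F 42.3. Include each in turn until the next type's E/h falls below the running intake rate.
Rate on top 1: 88.47. H: 58.3 < 88.47 → exclude; stop.
Optimal diet: B — 1 of 3 types.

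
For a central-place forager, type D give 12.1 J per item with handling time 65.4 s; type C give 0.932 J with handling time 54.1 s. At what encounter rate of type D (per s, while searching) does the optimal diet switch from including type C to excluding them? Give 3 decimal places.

At the threshold, the rate on type D alone equals the profitability of type C: λ·12.1/(1 + λ·65.4) = 0.932/54.1 = 0.01723.
Rearranging, λ(12.1 − 0.01723×65.4) = 0.01723, so λ = 0.01723/10.97 = 0.00157 per s.

0.002 per s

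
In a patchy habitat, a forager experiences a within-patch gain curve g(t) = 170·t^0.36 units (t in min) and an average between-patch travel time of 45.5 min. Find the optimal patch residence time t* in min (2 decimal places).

25.59 min

Optimal t* satisfies g'(t*) = g(t*)/(T + t*).
g'(t) = 0.36·170·t^-0.64. Setting 0.36·170·t^-0.64 = 170·t^0.36/(45.5+t) gives 0.36(45.5+t) = t, so 0.64·t = 0.36×45.5.
t* = 0.36×45.5/0.64 = 25.59 min.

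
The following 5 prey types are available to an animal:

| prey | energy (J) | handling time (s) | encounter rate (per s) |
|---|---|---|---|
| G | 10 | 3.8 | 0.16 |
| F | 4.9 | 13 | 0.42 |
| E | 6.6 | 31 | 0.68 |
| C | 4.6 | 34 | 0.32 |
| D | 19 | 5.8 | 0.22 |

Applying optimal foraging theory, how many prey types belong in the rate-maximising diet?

Profitabilities (E/h, J/s): D 3.28, G 2.63, F 0.377, E 0.213, C 0.135. Add prey in this order while the next type's profitability exceeds the intake rate on those already taken.
Rate on top 1: 1.837. G: 2.63 > 1.837 → include.
Rate on top 2: 2.004. F: 0.377 < 2.004 → exclude; stop.
Optimal diet: D, G — 2 of 5 types.

2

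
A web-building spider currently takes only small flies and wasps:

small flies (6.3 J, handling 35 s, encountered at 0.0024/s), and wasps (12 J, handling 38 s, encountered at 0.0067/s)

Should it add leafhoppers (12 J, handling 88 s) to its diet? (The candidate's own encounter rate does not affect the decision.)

Yes

Current rate: (0.0024×6.3 + 0.0067×12)/(1 + 0.0024×35 + 0.0067×38) = 0.07136 J/s.
Profitability of leafhoppers: 12/88 = 0.1364 J/s.
0.1364 > 0.07136, so adding leafhoppers raises the average — include it.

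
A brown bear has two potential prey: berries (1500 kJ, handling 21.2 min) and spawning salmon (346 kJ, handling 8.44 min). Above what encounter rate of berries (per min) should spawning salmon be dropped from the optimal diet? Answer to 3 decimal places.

Drop spawning salmon once their profitability E₂/h₂ falls below the rate achievable on berries alone: E₂/h₂ = λE₁/(1 + λh₁).
Solve for λ: λE₁h₂ = E₂(1 + λh₁) → λ(E₁h₂ − E₂h₁) = E₂ → λ = E₂/(E₁h₂ − E₂h₁).
λ = 346/(1500×8.44 − 346×21.2) = 346/5325 = 0.06498 per min.

0.065 per min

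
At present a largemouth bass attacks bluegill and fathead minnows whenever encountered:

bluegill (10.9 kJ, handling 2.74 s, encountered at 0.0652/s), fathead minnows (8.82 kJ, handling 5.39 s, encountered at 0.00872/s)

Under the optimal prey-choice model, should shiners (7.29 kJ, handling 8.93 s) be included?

Yes

On bluegill and fathead minnows alone, R = ΣλE/(1+Σλh) = 0.7876/1.226 = 0.6426 kJ/s.
shiners: E/h = 7.29/8.93 = 0.8163 kJ/s.
Since 0.8163 > R, including shiners increases the long-run rate.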